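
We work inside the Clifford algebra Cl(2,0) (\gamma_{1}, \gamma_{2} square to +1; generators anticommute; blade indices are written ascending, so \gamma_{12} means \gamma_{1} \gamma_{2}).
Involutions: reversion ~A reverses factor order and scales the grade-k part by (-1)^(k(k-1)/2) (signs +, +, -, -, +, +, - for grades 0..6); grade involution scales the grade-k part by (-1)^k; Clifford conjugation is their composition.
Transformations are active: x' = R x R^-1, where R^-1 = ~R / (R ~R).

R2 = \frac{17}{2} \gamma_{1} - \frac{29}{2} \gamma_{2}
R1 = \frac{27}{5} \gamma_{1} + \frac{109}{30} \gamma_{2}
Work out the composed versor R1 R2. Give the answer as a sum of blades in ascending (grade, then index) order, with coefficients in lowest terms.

Distribute over the terms of R1 (each basis-blade product reordered to ascending indices, repeated generators contracted through their squares):
(\frac{27}{5} \gamma_{1}) R2 = \frac{459}{10} - \frac{783}{10} \gamma_{12}
(\frac{109}{30} \gamma_{2}) R2 = -\frac{3161}{60} - \frac{1853}{60} \gamma_{12}
Summing the partial products and collecting blades:
Answer: -\frac{407}{60} - \frac{6551}{60} \gamma_{12}


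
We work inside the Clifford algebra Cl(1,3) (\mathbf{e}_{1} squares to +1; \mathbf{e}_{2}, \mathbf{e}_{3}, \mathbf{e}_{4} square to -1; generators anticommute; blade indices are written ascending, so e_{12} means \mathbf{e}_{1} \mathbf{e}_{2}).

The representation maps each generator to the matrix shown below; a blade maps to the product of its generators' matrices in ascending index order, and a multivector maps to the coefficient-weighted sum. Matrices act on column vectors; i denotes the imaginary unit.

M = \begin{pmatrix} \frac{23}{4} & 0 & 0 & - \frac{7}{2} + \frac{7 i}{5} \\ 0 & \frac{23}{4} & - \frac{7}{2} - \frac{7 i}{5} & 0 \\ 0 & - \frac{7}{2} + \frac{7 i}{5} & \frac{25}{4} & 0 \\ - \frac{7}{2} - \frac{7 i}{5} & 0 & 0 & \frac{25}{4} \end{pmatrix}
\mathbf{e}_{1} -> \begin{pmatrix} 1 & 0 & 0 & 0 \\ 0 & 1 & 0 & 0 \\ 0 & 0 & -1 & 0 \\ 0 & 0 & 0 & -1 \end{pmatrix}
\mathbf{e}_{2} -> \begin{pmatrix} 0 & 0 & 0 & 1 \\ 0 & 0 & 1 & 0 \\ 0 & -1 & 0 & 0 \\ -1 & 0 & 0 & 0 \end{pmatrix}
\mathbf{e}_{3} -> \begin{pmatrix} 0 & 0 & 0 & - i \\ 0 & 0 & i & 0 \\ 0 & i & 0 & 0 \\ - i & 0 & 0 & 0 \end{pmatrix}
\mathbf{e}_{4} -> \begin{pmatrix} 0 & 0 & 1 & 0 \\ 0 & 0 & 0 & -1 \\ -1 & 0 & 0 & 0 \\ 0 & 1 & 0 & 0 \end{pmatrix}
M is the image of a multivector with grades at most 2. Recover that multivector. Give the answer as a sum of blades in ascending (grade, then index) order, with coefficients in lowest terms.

Method: the blade images are trace-orthogonal — tr(rho(e_A) rho(e_B)^-1) = 4 if A = B and 0 otherwise — and rho(e_A)^-1 = (e_A)^2 * rho(e_A) with (e_A)^2 = +1 or -1, so the coefficient of e_A in the preimage is (e_A)^2 * tr(M rho(e_A))/4.
Nonzero projections over blades of grade <= 2: 1: (1)^2 = +1, tr(M 1) = 24, coefficient 6; e_{1}: (e_{1})^2 = +1, tr(M rho(e_{1})) = -1, coefficient -\frac{1}{4}; e_{12}: (e_{12})^2 = +1, tr(M rho(e_{12})) = -14, coefficient -\frac{7}{2}; e_{13}: (e_{13})^2 = +1, tr(M rho(e_{13})) = - \frac{28}{5}, coefficient -\frac{7}{5}. Every other blade of grade <= 2 projects to 0.
Answer: 6 - \frac{1}{4} e_{1} - \frac{7}{2} e_{12} - \frac{7}{5} e_{13}


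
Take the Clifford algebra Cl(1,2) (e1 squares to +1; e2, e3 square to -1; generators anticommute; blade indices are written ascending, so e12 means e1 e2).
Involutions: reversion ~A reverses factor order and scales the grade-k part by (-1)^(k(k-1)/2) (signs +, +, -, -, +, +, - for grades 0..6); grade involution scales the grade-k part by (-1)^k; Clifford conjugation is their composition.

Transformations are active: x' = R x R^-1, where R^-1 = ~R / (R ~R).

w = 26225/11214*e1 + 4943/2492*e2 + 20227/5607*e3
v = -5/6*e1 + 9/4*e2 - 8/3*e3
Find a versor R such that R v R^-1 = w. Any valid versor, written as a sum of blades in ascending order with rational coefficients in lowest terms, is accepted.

Here q(v) = q(w) = -551/48; the classical choice R = v + w = 8440/5607*e1 + 5275/1246*e2 + 5275/5607*e3 then realises v -> w under the sandwich.
Answer: 8440/5607*e1 + 5275/1246*e2 + 5275/5607*e3


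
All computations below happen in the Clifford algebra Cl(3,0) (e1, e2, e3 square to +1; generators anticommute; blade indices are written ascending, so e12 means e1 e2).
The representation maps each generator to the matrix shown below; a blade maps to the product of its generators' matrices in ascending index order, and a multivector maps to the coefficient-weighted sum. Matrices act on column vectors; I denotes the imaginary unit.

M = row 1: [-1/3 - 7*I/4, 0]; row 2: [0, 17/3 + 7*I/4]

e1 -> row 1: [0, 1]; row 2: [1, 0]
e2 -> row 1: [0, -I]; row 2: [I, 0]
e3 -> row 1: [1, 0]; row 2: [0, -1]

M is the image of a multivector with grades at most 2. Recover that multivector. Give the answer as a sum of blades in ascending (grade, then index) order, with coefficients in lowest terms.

Method: 1, rho(e1), rho(e2), rho(e3) form a trace-orthogonal basis of the 2x2 complex matrices (tr(X Y) = 2 if X = Y, else 0), so M = m0*1 + m1*rho(e1) + m2*rho(e2) + m3*rho(e3) with m0 = tr(M)/2 = 8/3, m1 = tr(M rho(e1))/2 = 0, m2 = tr(M rho(e2))/2 = 0, m3 = tr(M rho(e3))/2 = -3 - 7*I/4.
Multiplying table entries, the bivector images are rho(e12) = I*rho(e3), rho(e13) = -I*rho(e2), rho(e23) = I*rho(e1); with real blade coefficients the real parts of m0..m3 are the coefficients of 1, e1, e2, e3 and the imaginary parts give the bivectors (e23: Im m1, e13: -Im m2, e12: Im m3).
Answer: 8/3 - 3*e3 - 7/4*e12


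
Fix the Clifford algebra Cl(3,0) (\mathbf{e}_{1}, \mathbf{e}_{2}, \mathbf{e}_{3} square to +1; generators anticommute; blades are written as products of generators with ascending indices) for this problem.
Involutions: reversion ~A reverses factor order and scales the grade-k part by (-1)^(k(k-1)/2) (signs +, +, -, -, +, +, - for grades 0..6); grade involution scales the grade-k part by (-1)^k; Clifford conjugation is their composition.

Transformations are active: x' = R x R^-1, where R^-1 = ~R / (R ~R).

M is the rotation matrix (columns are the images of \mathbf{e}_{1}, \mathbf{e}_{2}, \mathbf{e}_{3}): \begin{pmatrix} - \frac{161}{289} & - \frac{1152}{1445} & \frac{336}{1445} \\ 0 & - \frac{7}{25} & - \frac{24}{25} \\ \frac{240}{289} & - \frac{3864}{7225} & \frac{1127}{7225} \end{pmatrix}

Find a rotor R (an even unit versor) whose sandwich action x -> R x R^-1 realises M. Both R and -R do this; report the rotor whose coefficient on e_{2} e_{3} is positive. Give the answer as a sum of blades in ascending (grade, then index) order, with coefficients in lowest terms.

Method: write R = a + b12*e_{1} e_{2} + b13*e_{1} e_{3} + b23*e_{2} e_{3} with a^2 + b12^2 + b13^2 + b23^2 = 1 (so R^-1 = ~R). Expanding the columns R e_j ~R gives tr M = 4a^2 - 1 and, from the antisymmetric part, M21 - M12 = -4a*b12, M13 - M31 = 4a*b13, M32 - M23 = -4a*b23.
Here tr M = -\frac{4921}{7225}, so a^2 = (1 + tr M)/4 = \frac{576}{7225} and a = ±\frac{24}{85}. Taking a = \frac{24}{85}: M21 - M12 = \frac{1152}{1445}, M13 - M31 = -\frac{864}{1445}, M32 - M23 = \frac{3072}{7225}, giving b12 = -\frac{12}{17}, b13 = -\frac{9}{17}, b23 = -\frac{32}{85}, i.e. R = \frac{24}{85} - \frac{12}{17} e_{1} e_{2} - \frac{9}{17} e_{1} e_{3} - \frac{32}{85} e_{2} e_{3}.
Its e_{2} e_{3} coefficient is negative, so report the other preimage -R.
Answer: -\frac{24}{85} + \frac{12}{17} e_{1} e_{2} + \frac{9}{17} e_{1} e_{3} + \frac{32}{85} e_{2} e_{3}. Sheet selection: the two-to-one cover makes ±R indistinguishable at the matrix level (trace -\frac{4921}{7225}), so uniqueness comes from the required sign on e_{2} e_{3}.


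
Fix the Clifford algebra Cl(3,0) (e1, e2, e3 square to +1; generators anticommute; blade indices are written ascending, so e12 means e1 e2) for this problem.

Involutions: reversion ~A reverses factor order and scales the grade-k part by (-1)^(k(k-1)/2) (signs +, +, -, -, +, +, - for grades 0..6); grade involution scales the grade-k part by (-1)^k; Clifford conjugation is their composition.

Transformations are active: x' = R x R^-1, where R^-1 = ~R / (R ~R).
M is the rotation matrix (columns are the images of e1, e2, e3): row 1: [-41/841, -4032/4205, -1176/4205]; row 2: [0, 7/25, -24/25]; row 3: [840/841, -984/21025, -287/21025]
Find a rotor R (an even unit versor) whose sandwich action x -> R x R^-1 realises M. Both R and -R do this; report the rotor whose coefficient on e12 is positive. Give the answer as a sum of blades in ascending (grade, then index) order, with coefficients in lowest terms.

Method: write R = a + b12*e12 + b13*e13 + b23*e23 with a^2 + b12^2 + b13^2 + b23^2 = 1 (so R^-1 = ~R). Expanding the columns R e_j ~R gives tr M = 4a^2 - 1 and, from the antisymmetric part, M21 - M12 = -4a*b12, M13 - M31 = 4a*b13, M32 - M23 = -4a*b23.
Here tr M = 183/841, so a^2 = (1 + tr M)/4 = 256/841 and a = ±16/29. Taking a = 16/29: M21 - M12 = 4032/4205, M13 - M31 = -5376/4205, M32 - M23 = 768/841, giving b12 = -63/145, b13 = -84/145, b23 = -12/29, i.e. R = 16/29 - 63/145*e12 - 84/145*e13 - 12/29*e23.
Its e12 coefficient is negative, so report the other preimage -R.
Answer: -16/29 + 63/145*e12 + 84/145*e13 + 12/29*e23. Uniqueness: Spin(3) -> SO(3) maps R and -R to the same rotation of trace 183/841; fixing the sign of the e12 coefficient removes the ambiguity.


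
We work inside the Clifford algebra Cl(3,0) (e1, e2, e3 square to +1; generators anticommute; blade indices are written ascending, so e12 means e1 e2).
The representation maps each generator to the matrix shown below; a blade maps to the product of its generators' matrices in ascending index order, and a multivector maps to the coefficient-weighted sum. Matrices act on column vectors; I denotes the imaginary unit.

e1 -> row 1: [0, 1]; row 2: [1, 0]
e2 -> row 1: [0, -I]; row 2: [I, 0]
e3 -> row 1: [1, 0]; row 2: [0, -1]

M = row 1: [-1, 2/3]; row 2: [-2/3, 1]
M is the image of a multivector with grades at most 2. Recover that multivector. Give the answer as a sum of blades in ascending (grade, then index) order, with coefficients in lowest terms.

Method: 1, rho(e1), rho(e2), rho(e3) form a trace-orthogonal basis of the 2x2 complex matrices (tr(X Y) = 2 if X = Y, else 0), so M = m0*1 + m1*rho(e1) + m2*rho(e2) + m3*rho(e3) with m0 = tr(M)/2 = 0, m1 = tr(M rho(e1))/2 = 0, m2 = tr(M rho(e2))/2 = 2*I/3, m3 = tr(M rho(e3))/2 = -1.
Multiplying table entries, the bivector images are rho(e12) = I*rho(e3), rho(e13) = -I*rho(e2), rho(e23) = I*rho(e1); with real blade coefficients the real parts of m0..m3 are the coefficients of 1, e1, e2, e3 and the imaginary parts give the bivectors (e23: Im m1, e13: -Im m2, e12: Im m3).
Answer: -e3 - 2/3*e13


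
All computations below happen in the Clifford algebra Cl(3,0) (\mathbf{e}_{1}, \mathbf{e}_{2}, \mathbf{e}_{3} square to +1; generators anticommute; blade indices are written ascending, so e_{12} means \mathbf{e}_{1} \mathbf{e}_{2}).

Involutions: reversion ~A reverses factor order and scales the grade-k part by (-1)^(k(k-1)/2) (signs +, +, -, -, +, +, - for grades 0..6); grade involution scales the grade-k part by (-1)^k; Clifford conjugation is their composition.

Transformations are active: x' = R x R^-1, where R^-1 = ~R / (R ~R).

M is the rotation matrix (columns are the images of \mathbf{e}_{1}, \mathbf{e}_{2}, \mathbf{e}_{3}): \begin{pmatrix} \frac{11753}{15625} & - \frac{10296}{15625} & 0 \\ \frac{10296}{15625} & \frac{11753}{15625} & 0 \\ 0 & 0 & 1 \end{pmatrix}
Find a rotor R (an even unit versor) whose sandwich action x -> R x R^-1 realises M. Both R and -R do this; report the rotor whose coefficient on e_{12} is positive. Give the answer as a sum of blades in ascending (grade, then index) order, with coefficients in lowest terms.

Method: write R = a + b12*e_{12} + b13*e_{13} + b23*e_{23} with a^2 + b12^2 + b13^2 + b23^2 = 1 (so R^-1 = ~R). Expanding the columns R e_j ~R gives tr M = 4a^2 - 1 and, from the antisymmetric part, M21 - M12 = -4a*b12, M13 - M31 = 4a*b13, M32 - M23 = -4a*b23.
Here tr M = \frac{39131}{15625}, so a^2 = (1 + tr M)/4 = \frac{13689}{15625} and a = ±\frac{117}{125}. Taking a = \frac{117}{125}: M21 - M12 = \frac{20592}{15625}, M13 - M31 = 0, M32 - M23 = 0, giving b12 = -\frac{44}{125}, b13 = 0, b23 = 0, i.e. R = \frac{117}{125} - \frac{44}{125} e_{12}.
Its e_{12} coefficient is negative, so report the other preimage -R.
Answer: -\frac{117}{125} + \frac{44}{125} e_{12}. Why the constraint matters: R and -R act identically through the sandwich — M has trace \frac{39131}{15625} either way — so only the sign condition on e_{12} picks one of the two preimages.


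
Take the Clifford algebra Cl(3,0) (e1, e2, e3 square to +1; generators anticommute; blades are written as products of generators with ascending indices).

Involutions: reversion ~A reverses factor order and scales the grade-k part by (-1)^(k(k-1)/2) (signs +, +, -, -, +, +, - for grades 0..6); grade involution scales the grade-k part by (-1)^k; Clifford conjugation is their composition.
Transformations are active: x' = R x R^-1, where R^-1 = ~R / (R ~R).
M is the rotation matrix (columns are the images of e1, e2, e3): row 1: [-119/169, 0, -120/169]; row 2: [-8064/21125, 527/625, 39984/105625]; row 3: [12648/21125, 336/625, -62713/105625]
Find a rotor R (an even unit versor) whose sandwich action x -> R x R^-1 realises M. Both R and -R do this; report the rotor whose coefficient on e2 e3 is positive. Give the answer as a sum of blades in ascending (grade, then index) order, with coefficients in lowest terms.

Method: write R = a + b12*e1 e2 + b13*e1 e3 + b23*e2 e3 with a^2 + b12^2 + b13^2 + b23^2 = 1 (so R^-1 = ~R). Expanding the columns R e_j ~R gives tr M = 4a^2 - 1 and, from the antisymmetric part, M21 - M12 = -4a*b12, M13 - M31 = 4a*b13, M32 - M23 = -4a*b23.
Here tr M = -1921/4225, so a^2 = (1 + tr M)/4 = 576/4225 and a = ±24/65. Taking a = 24/65: M21 - M12 = -8064/21125, M13 - M31 = -27648/21125, M32 - M23 = 672/4225, giving b12 = 84/325, b13 = -288/325, b23 = -7/65, i.e. R = 24/65 + 84/325*e1 e2 - 288/325*e1 e3 - 7/65*e2 e3.
Its e2 e3 coefficient is negative, so report the other preimage -R.
Answer: -24/65 - 84/325*e1 e2 + 288/325*e1 e3 + 7/65*e2 e3. Recall the cover is two-to-one: with M of trace -1921/4225, both preimages act alike, and the stated e2 e3 sign chooses the sheet.


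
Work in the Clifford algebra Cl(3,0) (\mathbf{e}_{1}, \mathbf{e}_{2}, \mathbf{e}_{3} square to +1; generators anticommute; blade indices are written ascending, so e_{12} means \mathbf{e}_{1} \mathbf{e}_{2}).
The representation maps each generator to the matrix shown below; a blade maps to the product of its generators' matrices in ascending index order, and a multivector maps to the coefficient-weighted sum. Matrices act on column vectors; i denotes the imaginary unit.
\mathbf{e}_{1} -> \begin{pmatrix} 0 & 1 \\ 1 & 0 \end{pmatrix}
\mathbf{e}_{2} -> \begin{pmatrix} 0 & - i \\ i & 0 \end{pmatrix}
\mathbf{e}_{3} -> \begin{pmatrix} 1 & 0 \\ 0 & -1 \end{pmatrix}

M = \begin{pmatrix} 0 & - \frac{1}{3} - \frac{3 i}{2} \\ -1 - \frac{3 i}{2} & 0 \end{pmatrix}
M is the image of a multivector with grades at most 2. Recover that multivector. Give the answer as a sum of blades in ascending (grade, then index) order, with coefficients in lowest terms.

Method: 1, rho(e_{1}), rho(e_{2}), rho(e_{3}) form a trace-orthogonal basis of the 2x2 complex matrices (tr(X Y) = 2 if X = Y, else 0), so M = m0*1 + m1*rho(e_{1}) + m2*rho(e_{2}) + m3*rho(e_{3}) with m0 = tr(M)/2 = 0, m1 = tr(M rho(e_{1}))/2 = - \frac{2}{3} - \frac{3 i}{2}, m2 = tr(M rho(e_{2}))/2 = \frac{i}{3}, m3 = tr(M rho(e_{3}))/2 = 0.
Multiplying table entries, the bivector images are rho(e_{12}) = i*rho(e_{3}), rho(e_{13}) = -i*rho(e_{2}), rho(e_{23}) = i*rho(e_{1}); with real blade coefficients the real parts of m0..m3 are the coefficients of 1, e_{1}, e_{2}, e_{3} and the imaginary parts give the bivectors (e_{23}: Im m1, e_{13}: -Im m2, e_{12}: Im m3).
Answer: -\frac{2}{3} e_{1} - \frac{1}{3} e_{13} - \frac{3}{2} e_{23}


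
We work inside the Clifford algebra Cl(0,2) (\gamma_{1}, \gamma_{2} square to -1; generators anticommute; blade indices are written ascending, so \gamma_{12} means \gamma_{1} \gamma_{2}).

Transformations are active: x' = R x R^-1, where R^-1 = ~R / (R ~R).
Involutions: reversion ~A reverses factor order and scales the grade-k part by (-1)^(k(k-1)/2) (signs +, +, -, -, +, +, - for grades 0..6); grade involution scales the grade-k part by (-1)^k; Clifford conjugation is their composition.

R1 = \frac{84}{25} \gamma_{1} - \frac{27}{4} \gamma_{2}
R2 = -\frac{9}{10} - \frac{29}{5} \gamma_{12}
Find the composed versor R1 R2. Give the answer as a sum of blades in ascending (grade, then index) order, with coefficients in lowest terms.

Distribute over the terms of R1 (each basis-blade product reordered to ascending indices, repeated generators contracted through their squares):
(\frac{84}{25} \gamma_{1}) R2 = -\frac{378}{125} \gamma_{1} + \frac{2436}{125} \gamma_{2}
(-\frac{27}{4} \gamma_{2}) R2 = \frac{783}{20} \gamma_{1} + \frac{243}{40} \gamma_{2}
Summing the partial products and collecting blades:
Answer: \frac{18063}{500} \gamma_{1} + \frac{25563}{1000} \gamma_{2}


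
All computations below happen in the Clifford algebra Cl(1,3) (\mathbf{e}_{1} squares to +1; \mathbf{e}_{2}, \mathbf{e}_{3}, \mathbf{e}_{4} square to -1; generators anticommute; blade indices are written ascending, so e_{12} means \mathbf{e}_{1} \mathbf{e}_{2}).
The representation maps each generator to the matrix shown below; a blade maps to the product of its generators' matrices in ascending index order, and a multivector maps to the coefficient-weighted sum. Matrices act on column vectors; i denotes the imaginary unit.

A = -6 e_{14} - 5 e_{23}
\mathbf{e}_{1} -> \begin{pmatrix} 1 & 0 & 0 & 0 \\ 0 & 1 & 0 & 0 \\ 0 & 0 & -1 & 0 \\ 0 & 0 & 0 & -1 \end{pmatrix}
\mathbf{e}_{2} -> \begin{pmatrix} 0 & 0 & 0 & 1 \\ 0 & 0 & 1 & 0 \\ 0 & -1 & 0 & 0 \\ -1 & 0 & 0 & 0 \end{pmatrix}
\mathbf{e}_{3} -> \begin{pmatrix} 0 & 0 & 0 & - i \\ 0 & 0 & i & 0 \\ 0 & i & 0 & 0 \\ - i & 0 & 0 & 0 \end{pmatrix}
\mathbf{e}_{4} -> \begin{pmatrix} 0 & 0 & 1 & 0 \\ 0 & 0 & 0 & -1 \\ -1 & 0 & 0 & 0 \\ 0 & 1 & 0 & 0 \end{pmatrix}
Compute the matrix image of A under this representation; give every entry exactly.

Bivector images (products of the table entries): rho(e_{14}) = rho(\mathbf{e}_{1})rho(\mathbf{e}_{4}) = \begin{pmatrix} 0 & 0 & 1 & 0 \\ 0 & 0 & 0 & -1 \\ 1 & 0 & 0 & 0 \\ 0 & -1 & 0 & 0 \end{pmatrix}; rho(e_{23}) = rho(\mathbf{e}_{2})rho(\mathbf{e}_{3}) = \begin{pmatrix} - i & 0 & 0 & 0 \\ 0 & i & 0 & 0 \\ 0 & 0 & - i & 0 \\ 0 & 0 & 0 & i \end{pmatrix}.
M = (-6)*rho(e_{14}) + (-5)*rho(e_{23}), summed entrywise:
Answer: \begin{pmatrix} 5 i & 0 & -6 & 0 \\ 0 & - 5 i & 0 & 6 \\ -6 & 0 & 5 i & 0 \\ 0 & 6 & 0 & - 5 i \end{pmatrix}


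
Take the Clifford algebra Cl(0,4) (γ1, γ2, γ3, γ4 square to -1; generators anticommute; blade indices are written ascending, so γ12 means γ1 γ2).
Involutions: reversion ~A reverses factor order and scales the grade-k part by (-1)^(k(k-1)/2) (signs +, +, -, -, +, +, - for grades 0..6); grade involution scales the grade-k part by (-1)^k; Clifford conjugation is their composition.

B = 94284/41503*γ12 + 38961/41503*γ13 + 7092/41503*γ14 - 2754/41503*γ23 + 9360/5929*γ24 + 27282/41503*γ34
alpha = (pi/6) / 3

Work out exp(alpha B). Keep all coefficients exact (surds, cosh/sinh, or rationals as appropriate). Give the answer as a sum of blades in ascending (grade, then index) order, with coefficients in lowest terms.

B^2 term by term: the squares give (94284/41503)^2*(γ12)^2 + (38961/41503)^2*(γ13)^2 + (7092/41503)^2*(γ14)^2 + (-2754/41503)^2*(γ23)^2 + (9360/5929)^2*(γ24)^2 + (27282/41503)^2*(γ34)^2 = 8889472656/1722499009*(-1) + 1517959521/1722499009*(-1) + 50296464/1722499009*(-1) + 7584516/1722499009*(-1) + 87609600/35153041*(-1) + 744307524/1722499009*(-1) = -9 (each basis 2-blade squares to minus the product of its generators' squares); cross terms between blades sharing an index anticommute and cancel; the commuting (index-disjoint) pairs give grade-4 terms 2*c*c'*(blade product), which cancel blade by blade — γ1234: 5144512176/1722499009 - 729349920/246071287 - 39062736/1722499009 = 0 — confirming B is simple. So B^2 = -9.
B^2 = -9 — the negative square puts this in the circular regime; l = 3, alpha*l = pi/6, so exp(alpha B) = cos(pi/6) + (sin(pi/6)/3)*B = sqrt(3)/2 + (1/6)*B.
Answer: sqrt(3)/2 + 15714/41503*γ12 + 12987/83006*γ13 + 1182/41503*γ14 - 459/41503*γ23 + 1560/5929*γ24 + 4547/41503*γ34


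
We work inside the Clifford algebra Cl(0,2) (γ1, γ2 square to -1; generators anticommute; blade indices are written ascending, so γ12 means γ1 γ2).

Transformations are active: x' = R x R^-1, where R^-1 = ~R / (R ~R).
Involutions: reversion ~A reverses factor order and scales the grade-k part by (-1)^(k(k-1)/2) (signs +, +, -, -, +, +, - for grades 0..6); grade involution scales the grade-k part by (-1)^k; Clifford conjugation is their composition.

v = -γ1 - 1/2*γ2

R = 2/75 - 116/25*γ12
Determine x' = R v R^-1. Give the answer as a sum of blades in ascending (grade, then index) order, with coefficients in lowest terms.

~R = 2/75 + 116/25*γ12, and R ~R = 121108/5625, so R^-1 = ~R / (121108/5625).
R v = -176/75*γ1 + 347/75*γ2
Answer: 30101/30277*γ1 + 30971/60554*γ2


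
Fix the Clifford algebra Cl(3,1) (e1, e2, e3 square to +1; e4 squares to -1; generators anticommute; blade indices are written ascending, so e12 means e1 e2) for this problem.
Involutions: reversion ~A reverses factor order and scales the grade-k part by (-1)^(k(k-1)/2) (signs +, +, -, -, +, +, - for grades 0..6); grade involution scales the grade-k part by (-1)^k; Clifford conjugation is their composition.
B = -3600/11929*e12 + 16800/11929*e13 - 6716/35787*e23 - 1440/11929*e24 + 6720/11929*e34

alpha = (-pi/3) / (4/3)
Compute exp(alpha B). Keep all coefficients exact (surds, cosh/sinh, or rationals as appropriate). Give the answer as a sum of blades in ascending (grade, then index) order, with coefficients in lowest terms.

B^2 term by term: the squares give (-3600/11929)^2*(e12)^2 + (16800/11929)^2*(e13)^2 + (-6716/35787)^2*(e23)^2 + (-1440/11929)^2*(e24)^2 + (6720/11929)^2*(e34)^2 = 12960000/142301041*(-1) + 282240000/142301041*(-1) + 45104656/1280709369*(-1) + 2073600/142301041*(+1) + 45158400/142301041*(+1) = -16/9 (each basis 2-blade squares to minus the product of its generators' squares); cross terms between blades sharing an index anticommute and cancel; the commuting (index-disjoint) pairs give grade-4 terms 2*c*c'*(blade product), which cancel blade by blade — e1234: -48384000/142301041 + 48384000/142301041 = 0 — confirming B is simple. So B^2 = -16/9.
B^2 = -16/9 — B^2 < 0, so the exponential closes trigonometrically: l = 4/3, alpha*l = -pi/3, so exp(alpha B) = cos(-pi/3) + (sin(-pi/3)/(4/3))*B = 1/2 + (-3*sqrt(3)/8)*B.
Answer: 1/2 + 1350*sqrt(3)/11929*e12 - 6300*sqrt(3)/11929*e13 + 1679*sqrt(3)/23858*e23 + 540*sqrt(3)/11929*e24 - 2520*sqrt(3)/11929*e34


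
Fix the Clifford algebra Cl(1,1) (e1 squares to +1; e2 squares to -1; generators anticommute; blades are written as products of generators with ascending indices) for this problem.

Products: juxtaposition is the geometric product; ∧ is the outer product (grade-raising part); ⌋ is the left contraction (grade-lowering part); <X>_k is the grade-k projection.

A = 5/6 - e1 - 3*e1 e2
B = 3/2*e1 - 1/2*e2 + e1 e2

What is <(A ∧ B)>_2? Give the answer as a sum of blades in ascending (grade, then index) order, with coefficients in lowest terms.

step 1: 5/4*e1 - 5/12*e2 + 4/3*e1 e2
step 2: 4/3*e1 e2
Answer: 4/3*e1 e2


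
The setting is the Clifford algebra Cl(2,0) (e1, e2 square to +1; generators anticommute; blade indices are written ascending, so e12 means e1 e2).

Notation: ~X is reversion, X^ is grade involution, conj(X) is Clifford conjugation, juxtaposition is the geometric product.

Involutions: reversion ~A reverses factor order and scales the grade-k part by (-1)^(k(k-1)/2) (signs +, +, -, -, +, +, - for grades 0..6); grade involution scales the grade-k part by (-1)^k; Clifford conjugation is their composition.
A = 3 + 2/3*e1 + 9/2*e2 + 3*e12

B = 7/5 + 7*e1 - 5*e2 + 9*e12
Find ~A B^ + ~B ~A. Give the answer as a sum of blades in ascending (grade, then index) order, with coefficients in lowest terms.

first term: 1471/30 - 2267/30*e1 + 63/10*e2 + 1729/30*e12
second term: -1219/30 - 1007/30*e1 - 237/10*e2 + 109/30*e12
Answer: 42/5 - 1637/15*e1 - 87/5*e2 + 919/15*e12


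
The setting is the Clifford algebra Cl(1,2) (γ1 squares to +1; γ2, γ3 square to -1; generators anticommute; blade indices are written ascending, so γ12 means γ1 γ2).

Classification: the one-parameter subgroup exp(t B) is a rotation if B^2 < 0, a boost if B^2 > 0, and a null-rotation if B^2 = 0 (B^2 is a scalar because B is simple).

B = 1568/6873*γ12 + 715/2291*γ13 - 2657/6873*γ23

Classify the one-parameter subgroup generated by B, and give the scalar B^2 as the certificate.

B^2 term by term: the squares give (1568/6873)^2*(γ12)^2 + (715/2291)^2*(γ13)^2 + (-2657/6873)^2*(γ23)^2 = 2458624/47238129*(+1) + 511225/5248681*(+1) + 7059649/47238129*(-1) = 0 (each basis 2-blade squares to minus the product of its generators' squares); cross terms between blades sharing an index anticommute and cancel. So B^2 = 0.
Answer: null-rotation, certificate B^2 = 0. Because 0 is invariant under every versor sandwich, the classification follows from its sign alone.


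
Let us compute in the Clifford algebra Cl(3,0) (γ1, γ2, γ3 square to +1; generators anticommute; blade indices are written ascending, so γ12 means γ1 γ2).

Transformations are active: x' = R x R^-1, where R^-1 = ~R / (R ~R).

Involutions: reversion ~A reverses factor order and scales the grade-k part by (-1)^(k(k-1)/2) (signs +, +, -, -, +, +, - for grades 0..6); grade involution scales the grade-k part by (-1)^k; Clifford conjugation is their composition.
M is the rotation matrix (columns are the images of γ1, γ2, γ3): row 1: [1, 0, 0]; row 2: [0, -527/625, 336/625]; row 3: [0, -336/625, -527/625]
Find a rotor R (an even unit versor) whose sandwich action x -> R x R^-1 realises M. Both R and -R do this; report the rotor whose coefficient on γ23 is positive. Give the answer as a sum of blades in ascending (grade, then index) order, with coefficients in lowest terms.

Method: write R = a + b12*γ12 + b13*γ13 + b23*γ23 with a^2 + b12^2 + b13^2 + b23^2 = 1 (so R^-1 = ~R). Expanding the columns R e_j ~R gives tr M = 4a^2 - 1 and, from the antisymmetric part, M21 - M12 = -4a*b12, M13 - M31 = 4a*b13, M32 - M23 = -4a*b23.
Here tr M = -429/625, so a^2 = (1 + tr M)/4 = 49/625 and a = ±7/25. Taking a = 7/25: M21 - M12 = 0, M13 - M31 = 0, M32 - M23 = -672/625, giving b12 = 0, b13 = 0, b23 = 24/25, i.e. R = 7/25 + 24/25*γ23.
Its γ23 coefficient is already positive.
Answer: 7/25 + 24/25*γ23. Recall the cover is two-to-one: with M of trace -429/625, both preimages act alike, and the stated γ23 sign chooses the sheet.


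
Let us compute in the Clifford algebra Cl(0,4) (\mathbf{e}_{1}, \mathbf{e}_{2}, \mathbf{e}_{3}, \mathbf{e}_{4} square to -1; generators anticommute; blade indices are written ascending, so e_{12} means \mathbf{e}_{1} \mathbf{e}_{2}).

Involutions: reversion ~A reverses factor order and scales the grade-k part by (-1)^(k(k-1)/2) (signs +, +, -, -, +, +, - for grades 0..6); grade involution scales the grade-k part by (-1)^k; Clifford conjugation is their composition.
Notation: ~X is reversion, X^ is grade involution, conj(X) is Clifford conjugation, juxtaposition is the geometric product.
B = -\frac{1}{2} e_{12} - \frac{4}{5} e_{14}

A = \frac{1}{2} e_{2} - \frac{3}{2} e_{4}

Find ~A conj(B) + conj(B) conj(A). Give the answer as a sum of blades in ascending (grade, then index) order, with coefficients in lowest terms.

first term: -\frac{19}{20} e_{1} - \frac{23}{20} e_{124}
second term: -\frac{19}{20} e_{1} + \frac{23}{20} e_{124}
Answer: -\frac{19}{10} e_{1}


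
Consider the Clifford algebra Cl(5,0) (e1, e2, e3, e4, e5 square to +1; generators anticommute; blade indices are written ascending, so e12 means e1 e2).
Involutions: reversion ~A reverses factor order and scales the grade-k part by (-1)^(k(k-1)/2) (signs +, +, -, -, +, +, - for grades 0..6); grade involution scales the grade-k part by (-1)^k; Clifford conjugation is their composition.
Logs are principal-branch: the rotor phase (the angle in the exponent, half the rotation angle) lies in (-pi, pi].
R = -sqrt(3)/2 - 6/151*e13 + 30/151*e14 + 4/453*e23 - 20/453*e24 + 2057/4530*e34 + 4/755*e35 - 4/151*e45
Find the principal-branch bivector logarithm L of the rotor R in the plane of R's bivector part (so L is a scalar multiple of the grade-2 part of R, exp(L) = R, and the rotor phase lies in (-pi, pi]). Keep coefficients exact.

The scalar part of R is -sqrt(3)/2, so the principal-branch rotor phase is pinned; divide the bivector part by its sine to get the unit plane — L is the phase times that plane.
Concretely: cos(phase) = -sqrt(3)/2 gives phase = ±5*pi/6, and since phase/sin(phase) is even the sign is immaterial: L = (phase/sin(phase)) * <R>_2 = (5*pi/3) * <R>_2.
Answer: -10*pi/151*e13 + 50*pi/151*e14 + 20*pi/1359*e23 - 100*pi/1359*e24 + 2057*pi/2718*e34 + 4*pi/453*e35 - 20*pi/453*e45


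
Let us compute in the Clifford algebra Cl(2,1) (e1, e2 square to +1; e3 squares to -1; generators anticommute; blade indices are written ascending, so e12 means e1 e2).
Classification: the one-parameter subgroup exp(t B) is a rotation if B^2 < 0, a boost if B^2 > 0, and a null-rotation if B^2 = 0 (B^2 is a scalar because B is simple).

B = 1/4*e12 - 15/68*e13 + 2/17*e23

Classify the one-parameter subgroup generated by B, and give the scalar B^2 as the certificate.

B^2 term by term: the squares give (1/4)^2*(e12)^2 + (-15/68)^2*(e13)^2 + (2/17)^2*(e23)^2 = 1/16*(-1) + 225/4624*(+1) + 4/289*(+1) = 0 (each basis 2-blade squares to minus the product of its generators' squares); cross terms between blades sharing an index anticommute and cancel. So B^2 = 0.
Answer: null-rotation, certificate B^2 = 0. The scalar 0 is the complete invariant here: its sign names the subgroup type.


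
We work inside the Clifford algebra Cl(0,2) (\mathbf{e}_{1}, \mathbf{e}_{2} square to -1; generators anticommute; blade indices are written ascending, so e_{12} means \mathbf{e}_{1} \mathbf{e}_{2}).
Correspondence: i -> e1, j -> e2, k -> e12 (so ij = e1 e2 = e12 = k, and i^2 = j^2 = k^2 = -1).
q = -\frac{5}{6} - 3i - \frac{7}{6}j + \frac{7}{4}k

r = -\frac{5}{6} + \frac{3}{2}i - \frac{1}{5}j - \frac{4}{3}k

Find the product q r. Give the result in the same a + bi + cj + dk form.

In blades: q = -\frac{5}{6} - 3 e_{1} - \frac{7}{6} e_{2} + \frac{7}{4} e_{12}, r = -\frac{5}{6} + \frac{3}{2} e_{1} - \frac{1}{5} e_{2} - \frac{4}{3} e_{12}.
Distribute q over r term by term (generator squares from the signature, products reordered to ascending indices): (-\frac{5}{6})*r = \frac{25}{36} - \frac{5}{4} e_{1} + \frac{1}{6} e_{2} + \frac{10}{9} e_{12}; (-3 e_{1})*r = \frac{9}{2} + \frac{5}{2} e_{1} - 4 e_{2} + \frac{3}{5} e_{12}; (-\frac{7}{6} e_{2})*r = -\frac{7}{30} + \frac{14}{9} e_{1} + \frac{35}{36} e_{2} + \frac{7}{4} e_{12}; (\frac{7}{4} e_{12})*r = \frac{7}{3} + \frac{7}{20} e_{1} + \frac{21}{8} e_{2} - \frac{35}{24} e_{12}.
Sum: \frac{1313}{180} + \frac{142}{45} e_{1} - \frac{17}{72} e_{2} + \frac{721}{360} e_{12}; translating back through the correspondence:
Answer: \frac{1313}{180} + \frac{142}{45}i - \frac{17}{72}j + \frac{721}{360}k


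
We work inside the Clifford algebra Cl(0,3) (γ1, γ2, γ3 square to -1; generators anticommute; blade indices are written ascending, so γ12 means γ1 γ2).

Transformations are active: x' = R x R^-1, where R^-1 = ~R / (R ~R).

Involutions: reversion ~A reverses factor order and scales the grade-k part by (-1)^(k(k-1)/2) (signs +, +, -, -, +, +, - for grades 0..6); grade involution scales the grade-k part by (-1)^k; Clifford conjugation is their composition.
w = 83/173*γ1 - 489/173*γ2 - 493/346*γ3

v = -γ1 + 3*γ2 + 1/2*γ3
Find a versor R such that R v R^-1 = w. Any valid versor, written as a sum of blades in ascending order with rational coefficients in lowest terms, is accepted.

Construction: equal norms (both -41/4) license R = v + w = -90/173*γ1 + 30/173*γ2 - 160/173*γ3 — nothing changes along that direction, while (v - w)/2 changes sign, so v maps onto w.
Answer: -90/173*γ1 + 30/173*γ2 - 160/173*γ3


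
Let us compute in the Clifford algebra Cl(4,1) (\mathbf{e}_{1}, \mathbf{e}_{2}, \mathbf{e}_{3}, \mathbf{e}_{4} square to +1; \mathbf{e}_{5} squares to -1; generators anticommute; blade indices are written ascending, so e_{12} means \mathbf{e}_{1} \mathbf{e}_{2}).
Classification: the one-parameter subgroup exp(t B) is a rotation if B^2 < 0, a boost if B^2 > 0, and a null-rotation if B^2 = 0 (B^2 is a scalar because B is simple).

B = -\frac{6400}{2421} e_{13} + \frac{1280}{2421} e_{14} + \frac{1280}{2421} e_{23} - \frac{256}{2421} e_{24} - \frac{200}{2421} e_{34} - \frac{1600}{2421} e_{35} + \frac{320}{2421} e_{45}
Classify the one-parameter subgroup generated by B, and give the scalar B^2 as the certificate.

B^2 term by term: the squares give (-\frac{6400}{2421})^2*(e_{13})^2 + (\frac{1280}{2421})^2*(e_{14})^2 + (\frac{1280}{2421})^2*(e_{23})^2 + (-\frac{256}{2421})^2*(e_{24})^2 + (-\frac{200}{2421})^2*(e_{34})^2 + (-\frac{1600}{2421})^2*(e_{35})^2 + (\frac{320}{2421})^2*(e_{45})^2 = \frac{40960000}{5861241}*(-1) + \frac{1638400}{5861241}*(-1) + \frac{1638400}{5861241}*(-1) + \frac{65536}{5861241}*(-1) + \frac{40000}{5861241}*(-1) + \frac{2560000}{5861241}*(+1) + \frac{102400}{5861241}*(+1) = -\frac{64}{9} (each basis 2-blade squares to minus the product of its generators' squares); cross terms between blades sharing an index anticommute and cancel; the commuting (index-disjoint) pairs give grade-4 terms 2*c*c'*(blade product), which cancel blade by blade — e_{1234}: -\frac{3276800}{5861241} + \frac{3276800}{5861241} = 0; e_{1345}: -\frac{4096000}{5861241} + \frac{4096000}{5861241} = 0; e_{2345}: \frac{819200}{5861241} - \frac{819200}{5861241} = 0 — confirming B is simple. So B^2 = -\frac{64}{9}.
Answer: rotation, certificate B^2 = -\frac{64}{9}. Certificate logic: -\frac{64}{9} is a conjugation-invariant scalar, so its sign fixes rotation versus boost versus null-rotation outright.


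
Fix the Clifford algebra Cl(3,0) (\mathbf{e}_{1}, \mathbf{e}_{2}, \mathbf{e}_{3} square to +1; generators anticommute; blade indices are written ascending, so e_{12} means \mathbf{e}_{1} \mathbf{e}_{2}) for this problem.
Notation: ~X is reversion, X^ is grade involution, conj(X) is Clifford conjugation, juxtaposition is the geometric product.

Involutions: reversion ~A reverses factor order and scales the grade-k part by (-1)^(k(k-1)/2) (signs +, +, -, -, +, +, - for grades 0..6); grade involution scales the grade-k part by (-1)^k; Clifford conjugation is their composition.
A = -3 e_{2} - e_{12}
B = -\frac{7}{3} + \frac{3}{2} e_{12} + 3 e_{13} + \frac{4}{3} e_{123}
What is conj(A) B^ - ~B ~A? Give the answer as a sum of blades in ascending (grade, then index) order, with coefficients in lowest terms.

first term: -\frac{3}{2} - \frac{9}{2} e_{1} - 7 e_{2} + \frac{4}{3} e_{3} - \frac{7}{3} e_{12} + 4 e_{13} - 3 e_{23} - 9 e_{123}
second term: \frac{3}{2} + \frac{9}{2} e_{1} + 7 e_{2} + \frac{4}{3} e_{3} - \frac{7}{3} e_{12} - 4 e_{13} - 3 e_{23} - 9 e_{123}
Answer: -3 - 9 e_{1} - 14 e_{2} + 8 e_{13}


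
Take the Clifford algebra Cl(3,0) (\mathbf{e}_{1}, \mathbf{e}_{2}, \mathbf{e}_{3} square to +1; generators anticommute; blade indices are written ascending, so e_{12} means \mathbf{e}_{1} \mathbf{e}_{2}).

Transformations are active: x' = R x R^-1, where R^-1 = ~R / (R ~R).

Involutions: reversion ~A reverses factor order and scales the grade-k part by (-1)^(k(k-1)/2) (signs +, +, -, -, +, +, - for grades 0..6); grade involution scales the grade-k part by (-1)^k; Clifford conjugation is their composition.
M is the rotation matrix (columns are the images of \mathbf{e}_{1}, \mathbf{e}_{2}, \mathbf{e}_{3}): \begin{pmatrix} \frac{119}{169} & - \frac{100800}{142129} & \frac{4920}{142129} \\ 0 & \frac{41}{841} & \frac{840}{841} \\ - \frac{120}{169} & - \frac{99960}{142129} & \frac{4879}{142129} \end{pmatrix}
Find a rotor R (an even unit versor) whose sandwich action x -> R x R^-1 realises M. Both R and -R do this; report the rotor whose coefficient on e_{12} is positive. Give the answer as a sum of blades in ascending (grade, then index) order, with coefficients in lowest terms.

Method: write R = a + b12*e_{12} + b13*e_{13} + b23*e_{23} with a^2 + b12^2 + b13^2 + b23^2 = 1 (so R^-1 = ~R). Expanding the columns R e_j ~R gives tr M = 4a^2 - 1 and, from the antisymmetric part, M21 - M12 = -4a*b12, M13 - M31 = 4a*b13, M32 - M23 = -4a*b23.
Here tr M = \frac{111887}{142129}, so a^2 = (1 + tr M)/4 = \frac{63504}{142129} and a = ±\frac{252}{377}. Taking a = \frac{252}{377}: M21 - M12 = \frac{100800}{142129}, M13 - M31 = \frac{105840}{142129}, M32 - M23 = -\frac{241920}{142129}, giving b12 = -\frac{100}{377}, b13 = \frac{105}{377}, b23 = \frac{240}{377}, i.e. R = \frac{252}{377} - \frac{100}{377} e_{12} + \frac{105}{377} e_{13} + \frac{240}{377} e_{23}.
Its e_{12} coefficient is negative, so report the other preimage -R.
Answer: -\frac{252}{377} + \frac{100}{377} e_{12} - \frac{105}{377} e_{13} - \frac{240}{377} e_{23}. Key observation: the double cover Spin(3) -> SO(3) sends R and -R to the same matrix (trace \frac{111887}{142129} here), so the stated sign of the e_{12} coefficient is what selects one sheet.


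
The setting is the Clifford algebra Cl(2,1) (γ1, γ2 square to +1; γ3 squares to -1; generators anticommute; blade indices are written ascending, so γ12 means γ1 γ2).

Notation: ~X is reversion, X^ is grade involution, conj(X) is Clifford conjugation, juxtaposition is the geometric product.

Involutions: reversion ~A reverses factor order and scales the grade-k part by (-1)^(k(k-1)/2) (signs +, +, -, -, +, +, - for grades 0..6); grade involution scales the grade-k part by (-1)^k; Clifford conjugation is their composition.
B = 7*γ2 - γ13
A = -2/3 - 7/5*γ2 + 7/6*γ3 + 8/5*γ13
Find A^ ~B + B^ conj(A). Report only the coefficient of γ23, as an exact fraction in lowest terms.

first term: 57/5 - 7/6*γ1 - 14/3*γ2 - 2/3*γ13 + 49/6*γ23 - 63/5*γ123
second term: -41/5 - 7/6*γ1 + 14/3*γ2 + 2/3*γ13 + 49/6*γ23 - 49/5*γ123
Answer: 49/3


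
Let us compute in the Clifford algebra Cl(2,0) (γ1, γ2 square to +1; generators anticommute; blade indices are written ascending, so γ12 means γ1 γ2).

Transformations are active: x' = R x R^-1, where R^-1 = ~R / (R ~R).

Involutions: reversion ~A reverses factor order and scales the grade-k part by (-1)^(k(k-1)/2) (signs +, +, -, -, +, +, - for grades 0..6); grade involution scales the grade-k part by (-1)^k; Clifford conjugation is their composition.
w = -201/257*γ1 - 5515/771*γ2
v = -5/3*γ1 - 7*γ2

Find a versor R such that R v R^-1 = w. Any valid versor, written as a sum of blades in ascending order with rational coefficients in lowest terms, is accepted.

Take R = v + w = -1888/771*γ1 - 10912/771*γ2. Because q(v) = q(w) = 466/9, conjugation by R sends v exactly to w.
Answer: -1888/771*γ1 - 10912/771*γ2


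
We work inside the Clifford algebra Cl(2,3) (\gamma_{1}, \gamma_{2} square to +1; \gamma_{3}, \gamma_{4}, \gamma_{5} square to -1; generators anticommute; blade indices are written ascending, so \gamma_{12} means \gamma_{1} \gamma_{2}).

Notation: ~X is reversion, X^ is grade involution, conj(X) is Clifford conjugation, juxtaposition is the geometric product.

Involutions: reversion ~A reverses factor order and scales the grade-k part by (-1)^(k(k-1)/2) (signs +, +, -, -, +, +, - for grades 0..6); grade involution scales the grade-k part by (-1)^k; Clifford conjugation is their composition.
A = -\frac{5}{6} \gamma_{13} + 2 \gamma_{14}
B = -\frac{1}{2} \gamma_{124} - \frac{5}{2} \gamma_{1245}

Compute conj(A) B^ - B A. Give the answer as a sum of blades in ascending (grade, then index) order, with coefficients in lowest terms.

first term: \gamma_{2} - 5 \gamma_{25} + \frac{5}{12} \gamma_{234} - \frac{25}{12} \gamma_{2345}
second term: \gamma_{2} + 5 \gamma_{25} - \frac{5}{12} \gamma_{234} - \frac{25}{12} \gamma_{2345}
Answer: -10 \gamma_{25} + \frac{5}{6} \gamma_{234}
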